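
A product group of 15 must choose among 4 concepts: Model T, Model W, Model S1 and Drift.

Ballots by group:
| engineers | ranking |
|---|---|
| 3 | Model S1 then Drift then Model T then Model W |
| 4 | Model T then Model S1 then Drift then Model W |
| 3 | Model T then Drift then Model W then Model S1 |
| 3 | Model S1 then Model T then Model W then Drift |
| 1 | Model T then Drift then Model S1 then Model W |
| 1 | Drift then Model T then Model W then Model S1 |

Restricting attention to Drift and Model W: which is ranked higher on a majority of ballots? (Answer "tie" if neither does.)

Ballots ranking Drift above Model W: 3 + 4 + 3 + 1 + 1 = 12.
Ballots ranking Model W above Drift: 15 − 12 = 3.
Drift wins the head-to-head 12–3.

Drift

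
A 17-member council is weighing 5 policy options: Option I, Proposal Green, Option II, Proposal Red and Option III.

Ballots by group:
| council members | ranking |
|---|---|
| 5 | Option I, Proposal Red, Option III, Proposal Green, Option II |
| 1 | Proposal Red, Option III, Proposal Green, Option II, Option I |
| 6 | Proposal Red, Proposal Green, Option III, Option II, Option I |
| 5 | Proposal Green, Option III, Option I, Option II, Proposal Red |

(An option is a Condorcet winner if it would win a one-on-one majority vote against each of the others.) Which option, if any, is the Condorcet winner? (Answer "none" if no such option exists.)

none

Pairwise majorities:
Option I vs Proposal Green: 5 for Option I, 12 for Proposal Green — Proposal Green by 12–5.
Option I vs Option II: 5+5 = 10 for Option I, 7 for Option II — Option I by 10–7.
Option I vs Proposal Red: 10 to 7, Option I.
Option I vs Option III: Option I is ranked higher on 5 ballots, Option III on 12. Option III wins 12–5.
Proposal Green vs Option II: Proposal Green is ranked higher on 5+1+6+5 = 17 ballots, Option II on 0. Proposal Green wins 17–0.
Proposal Green vs Proposal Red: 5 for Proposal Green, 12 for Proposal Red — Proposal Red by 12–5.
Proposal Green vs Option III: Proposal Green is ranked higher on 6+5 = 11 ballots, Option III on 6. Proposal Green wins 11–6.
Option II vs Proposal Red: 5 to 12, Proposal Red.
Option II vs Option III: 0 to 17, Option III.
Proposal Red vs Option III: 12 to 5, Proposal Red.
Every option loses at least once (Option I loses to Proposal Green; Proposal Green loses to Proposal Red; Option II loses to Option I; Proposal Red loses to Option I; Option III loses to Proposal Green). The majority relation contains the cycle Option I > Proposal Red > Proposal Green > Option I, so there is no Condorcet winner.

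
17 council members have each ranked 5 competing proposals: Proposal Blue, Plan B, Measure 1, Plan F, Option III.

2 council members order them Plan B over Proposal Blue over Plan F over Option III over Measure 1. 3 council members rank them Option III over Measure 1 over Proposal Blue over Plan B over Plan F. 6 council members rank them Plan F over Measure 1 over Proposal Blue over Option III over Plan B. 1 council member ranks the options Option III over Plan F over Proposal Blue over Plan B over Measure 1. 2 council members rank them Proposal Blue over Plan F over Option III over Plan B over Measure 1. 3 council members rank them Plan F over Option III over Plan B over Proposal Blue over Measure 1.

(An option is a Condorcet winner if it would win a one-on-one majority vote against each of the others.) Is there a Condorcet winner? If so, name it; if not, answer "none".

Plan F

Check each pair by majority over 17 ballots:
Proposal Blue vs Plan B: 3+6+1+2 = 12 for Proposal Blue, 5 for Plan B — Proposal Blue by 12–5.
Proposal Blue vs Measure 1: 8 to 9, Measure 1.
Proposal Blue vs Plan F: Proposal Blue preferred on 2+3+2 = 7 ballots; Plan F wins 10–7.
Proposal Blue vs Option III: 2+6+2 = 10 for Proposal Blue, 7 for Option III — Proposal Blue by 10–7.
Plan B vs Measure 1: 2+1+2+3 = 8 for Plan B, 9 for Measure 1 — Measure 1 by 9–8.
Plan B vs Plan F: Plan B preferred on 2+3 = 5 ballots; Plan F wins 12–5.
Plan B vs Option III: Plan B preferred on 2 ballots; Option III wins 15–2.
Measure 1 vs Plan F: Measure 1 is ranked higher on 3 ballots, Plan F on 14. Plan F wins 14–3.
Measure 1 vs Option III: 6 to 11, Option III.
Plan F vs Option III: 13 to 4, Plan F.
Plan F wins every pairwise contest, so Plan F is the Condorcet winner.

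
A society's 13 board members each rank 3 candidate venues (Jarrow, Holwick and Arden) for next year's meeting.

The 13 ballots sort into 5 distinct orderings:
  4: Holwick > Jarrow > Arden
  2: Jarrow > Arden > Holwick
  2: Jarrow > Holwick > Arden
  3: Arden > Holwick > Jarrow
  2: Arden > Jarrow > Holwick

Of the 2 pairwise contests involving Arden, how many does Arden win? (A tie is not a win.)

1

Arden against each rival (13 organisers):
Arden–Jarrow: Jarrow 8–5.
Arden–Holwick: Arden 7–6.
Arden beats Holwick; loses to Jarrow — 1 pairwise win.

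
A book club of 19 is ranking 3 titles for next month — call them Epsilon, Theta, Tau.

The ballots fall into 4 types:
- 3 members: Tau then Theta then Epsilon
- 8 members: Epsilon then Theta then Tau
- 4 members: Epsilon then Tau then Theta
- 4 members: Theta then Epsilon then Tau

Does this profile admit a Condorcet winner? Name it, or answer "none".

Epsilon

Check each pair by majority over 19 ballots:
Epsilon vs Theta: Epsilon, 12–7.
Epsilon vs Tau: Epsilon wins 16–3.
Theta vs Tau: Theta wins 12–7.
Only Epsilon has no losses; Epsilon is the Condorcet winner.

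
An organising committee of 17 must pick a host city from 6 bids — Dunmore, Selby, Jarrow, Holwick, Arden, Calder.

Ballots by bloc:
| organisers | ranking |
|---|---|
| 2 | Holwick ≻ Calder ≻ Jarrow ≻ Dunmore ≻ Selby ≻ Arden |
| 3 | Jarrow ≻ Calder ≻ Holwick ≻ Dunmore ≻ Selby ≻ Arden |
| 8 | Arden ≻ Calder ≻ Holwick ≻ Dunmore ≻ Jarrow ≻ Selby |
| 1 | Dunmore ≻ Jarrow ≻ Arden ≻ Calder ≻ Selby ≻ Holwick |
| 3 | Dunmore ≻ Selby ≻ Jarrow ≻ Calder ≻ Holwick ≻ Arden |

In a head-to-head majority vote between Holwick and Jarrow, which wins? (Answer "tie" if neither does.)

Ballots ranking Holwick above Jarrow: 2 + 8 = 10.
Ballots ranking Jarrow above Holwick: 17 − 10 = 7.
Holwick wins the head-to-head 10–7.

Holwick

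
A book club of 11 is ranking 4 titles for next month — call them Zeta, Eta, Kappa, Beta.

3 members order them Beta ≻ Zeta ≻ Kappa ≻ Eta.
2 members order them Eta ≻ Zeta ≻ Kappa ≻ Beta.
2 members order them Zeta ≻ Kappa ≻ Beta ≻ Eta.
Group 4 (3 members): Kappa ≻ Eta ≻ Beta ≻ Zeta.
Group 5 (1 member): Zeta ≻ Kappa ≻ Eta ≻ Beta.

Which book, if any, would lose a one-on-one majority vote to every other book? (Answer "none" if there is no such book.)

none

Pairwise majorities:
Zeta vs Eta: Zeta, 6–5.
Zeta–Kappa: Zeta 8–3.
Zeta vs Beta: 2+2+1 = 5 for Zeta, 6 for Beta — Beta by 6–5.
Eta vs Kappa: Eta is ranked higher on 2 ballots, Kappa on 9. Kappa wins 9–2.
Eta vs Beta: Eta preferred on 2+3+1 = 6 ballots; Eta wins 6–5.
Kappa vs Beta: Kappa wins 8–3.
Each book has at least one pairwise win (Zeta beats Eta; Eta beats Beta; Kappa beats Eta; Beta beats Zeta) — no Condorcet loser.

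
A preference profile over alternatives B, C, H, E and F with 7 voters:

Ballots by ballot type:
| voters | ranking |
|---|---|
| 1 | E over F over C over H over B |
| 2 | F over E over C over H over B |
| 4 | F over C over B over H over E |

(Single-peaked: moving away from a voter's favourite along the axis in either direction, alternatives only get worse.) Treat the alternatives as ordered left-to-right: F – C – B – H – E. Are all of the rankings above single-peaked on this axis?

no

Axis positions: F=1, C=2, B=3, H=4, E=5.
Ballot type 1: ranking walks positions 5-1-2-4-3; F is ranked above H even though H lies between F and the peak E on the axis — preferences dip and rise again. Not single-peaked.
Ballot type 2: ranking walks positions 1-5-2-4-3; E is ranked above C even though C lies between E and the peak F on the axis — preferences dip and rise again. Not single-peaked.
Ballot type 3 (peak F at position 1): ranking walks positions 1-2-3-4-5, expanding outward from the peak — single-peaked.
Ballot type 1 violates single-peakedness, so the profile is not single-peaked on this axis.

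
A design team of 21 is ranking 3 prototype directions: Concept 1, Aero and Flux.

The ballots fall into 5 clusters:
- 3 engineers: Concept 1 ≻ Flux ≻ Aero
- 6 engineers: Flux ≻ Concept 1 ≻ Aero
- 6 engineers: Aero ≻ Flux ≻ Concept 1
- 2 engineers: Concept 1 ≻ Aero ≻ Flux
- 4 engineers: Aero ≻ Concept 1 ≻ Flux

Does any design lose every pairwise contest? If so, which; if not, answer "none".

Pairwise majorities:
Concept 1 vs Aero: Concept 1 is ranked higher on 3+6+2 = 11 ballots, Aero on 10. Concept 1 wins 11–10.
Concept 1 vs Flux: Flux, 12–9.
Aero vs Flux: Aero wins 12–9.
No design is winless: Concept 1 beats Aero; Aero beats Flux; Flux beats Concept 1. There is no Condorcet loser.

none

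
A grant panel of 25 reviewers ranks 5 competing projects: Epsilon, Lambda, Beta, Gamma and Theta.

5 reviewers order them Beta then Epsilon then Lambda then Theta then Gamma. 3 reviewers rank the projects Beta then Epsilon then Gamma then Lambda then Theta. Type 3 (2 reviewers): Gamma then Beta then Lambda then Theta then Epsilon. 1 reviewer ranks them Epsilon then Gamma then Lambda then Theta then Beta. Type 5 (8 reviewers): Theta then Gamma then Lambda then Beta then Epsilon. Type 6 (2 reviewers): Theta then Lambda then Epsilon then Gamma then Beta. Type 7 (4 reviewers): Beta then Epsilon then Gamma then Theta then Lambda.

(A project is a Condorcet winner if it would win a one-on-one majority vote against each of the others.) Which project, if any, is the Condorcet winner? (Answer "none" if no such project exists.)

Pairwise majorities:
Epsilon vs Lambda: 13 to 12, Epsilon.
Epsilon vs Beta: 3 to 22, Beta.
Epsilon vs Gamma: Epsilon preferred on 5+3+1+2+4 = 15 ballots; Epsilon wins 15–10.
Epsilon vs Theta: Epsilon preferred on 5+3+1+4 = 13 ballots; Epsilon wins 13–12.
Lambda vs Beta: 11 to 14, Beta.
Lambda vs Gamma: 5+2 = 7 for Lambda, 18 for Gamma — Gamma by 18–7.
Lambda vs Theta: 11 to 14, Theta.
Beta vs Gamma: Beta is ranked higher on 5+3+4 = 12 ballots, Gamma on 13. Gamma wins 13–12.
Beta vs Theta: 5+3+2+4 = 14 for Beta, 11 for Theta — Beta by 14–11.
Gamma vs Theta: Gamma preferred on 3+2+1+4 = 10 ballots; Theta wins 15–10.
Each project drops at least one matchup (Epsilon loses to Beta; Lambda loses to Epsilon; Beta loses to Gamma; Gamma loses to Epsilon; Theta loses to Epsilon); the cycle Epsilon beats Gamma beats Beta beats Epsilon rules out a Condorcet winner.

none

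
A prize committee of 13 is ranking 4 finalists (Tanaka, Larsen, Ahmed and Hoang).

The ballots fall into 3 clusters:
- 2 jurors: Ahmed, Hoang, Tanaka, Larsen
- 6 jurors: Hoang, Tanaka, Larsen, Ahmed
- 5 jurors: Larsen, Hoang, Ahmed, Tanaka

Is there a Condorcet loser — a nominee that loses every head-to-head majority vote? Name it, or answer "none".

Head-to-head results (13 jurors):
Tanaka vs Larsen: 2+6 = 8 for Tanaka, 5 for Larsen — Tanaka by 8–5.
Tanaka vs Ahmed: Ahmed, 7–6.
Tanaka vs Hoang: Hoang, 13–0.
Larsen–Ahmed: Larsen 11–2.
Larsen vs Hoang: 5 to 8, Hoang.
Ahmed vs Hoang: 2 for Ahmed, 11 for Hoang — Hoang by 11–2.
No nominee is winless: Tanaka beats Larsen; Larsen beats Ahmed; Ahmed beats Tanaka; Hoang beats Tanaka. There is no Condorcet loser.

none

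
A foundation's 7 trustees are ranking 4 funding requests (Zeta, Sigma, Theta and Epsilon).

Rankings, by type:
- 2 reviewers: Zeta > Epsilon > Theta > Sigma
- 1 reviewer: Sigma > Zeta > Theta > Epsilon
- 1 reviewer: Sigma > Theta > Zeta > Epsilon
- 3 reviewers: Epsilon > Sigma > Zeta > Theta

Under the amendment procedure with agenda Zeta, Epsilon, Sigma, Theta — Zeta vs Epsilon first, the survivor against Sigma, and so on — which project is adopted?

Round 1: Zeta vs Epsilon — 4–3, Zeta advances.
Round 2: Zeta vs Sigma — 2–5, Sigma advances.
Round 3: Sigma vs Theta — 5–2, Sigma advances.
Sigma survives the agenda.

Sigma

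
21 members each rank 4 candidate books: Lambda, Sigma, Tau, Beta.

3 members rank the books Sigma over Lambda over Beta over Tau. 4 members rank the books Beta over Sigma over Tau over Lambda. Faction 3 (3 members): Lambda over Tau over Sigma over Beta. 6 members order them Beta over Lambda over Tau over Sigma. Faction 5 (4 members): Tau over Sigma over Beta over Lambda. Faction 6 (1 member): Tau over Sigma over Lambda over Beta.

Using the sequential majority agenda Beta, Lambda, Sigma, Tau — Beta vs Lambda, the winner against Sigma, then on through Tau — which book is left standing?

Round 1: Beta vs Lambda — 14–7, Beta advances.
Round 2: Beta vs Sigma — 10–11, Sigma advances.
Round 3: Sigma vs Tau — 7–14, Tau advances.
Tau survives the agenda.

Tau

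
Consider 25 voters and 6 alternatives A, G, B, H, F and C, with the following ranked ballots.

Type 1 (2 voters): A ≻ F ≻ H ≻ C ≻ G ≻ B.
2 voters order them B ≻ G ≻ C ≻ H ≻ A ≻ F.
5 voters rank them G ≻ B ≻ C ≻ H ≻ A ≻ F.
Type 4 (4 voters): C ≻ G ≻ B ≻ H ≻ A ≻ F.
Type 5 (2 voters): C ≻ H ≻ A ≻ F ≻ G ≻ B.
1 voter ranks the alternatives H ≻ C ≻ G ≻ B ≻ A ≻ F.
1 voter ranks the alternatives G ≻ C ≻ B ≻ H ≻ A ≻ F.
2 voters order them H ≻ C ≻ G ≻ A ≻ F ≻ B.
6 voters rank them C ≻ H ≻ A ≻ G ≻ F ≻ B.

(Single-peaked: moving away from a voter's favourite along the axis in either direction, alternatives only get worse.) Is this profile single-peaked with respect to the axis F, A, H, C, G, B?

Axis positions: F=1, A=2, H=3, C=4, G=5, B=6.
Type 1 (peak A at position 2): ranking walks positions 2-1-3-4-5-6, expanding outward from the peak — single-peaked.
Type 2 (peak B at position 6): ranking walks positions 6-5-4-3-2-1, expanding outward from the peak — single-peaked.
Type 3 (peak G at position 5): ranking walks positions 5-6-4-3-2-1, expanding outward from the peak — single-peaked.
Type 4 (peak C at position 4): ranking walks positions 4-5-6-3-2-1, expanding outward from the peak — single-peaked.
Type 5 (peak C at position 4): ranking walks positions 4-3-2-1-5-6, expanding outward from the peak — single-peaked.
Type 6 (peak H at position 3): ranking walks positions 3-4-5-6-2-1, expanding outward from the peak — single-peaked.
Type 7 (peak G at position 5): ranking walks positions 5-4-6-3-2-1, expanding outward from the peak — single-peaked.
Type 8 (peak H at position 3): ranking walks positions 3-4-5-2-1-6, expanding outward from the peak — single-peaked.
Type 9 (peak C at position 4): ranking walks positions 4-3-2-5-1-6, expanding outward from the peak — single-peaked.
Every ranking is single-peaked on this axis.

yes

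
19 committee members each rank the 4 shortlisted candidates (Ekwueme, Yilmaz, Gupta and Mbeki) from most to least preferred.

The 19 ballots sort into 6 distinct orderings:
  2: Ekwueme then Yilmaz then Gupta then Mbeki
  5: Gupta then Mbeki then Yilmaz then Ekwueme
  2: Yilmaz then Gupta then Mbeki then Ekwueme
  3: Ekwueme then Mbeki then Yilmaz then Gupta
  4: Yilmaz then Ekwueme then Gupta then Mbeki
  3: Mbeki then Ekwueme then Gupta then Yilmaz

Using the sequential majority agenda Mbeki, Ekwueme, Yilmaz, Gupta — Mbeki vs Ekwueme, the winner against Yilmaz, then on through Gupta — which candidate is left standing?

Round 1: Mbeki vs Ekwueme — 10–9, Mbeki advances.
Round 2: Mbeki vs Yilmaz — 11–8, Mbeki advances.
Round 3: Mbeki vs Gupta — 6–13, Gupta advances.
The agenda winner is Gupta.

Gupta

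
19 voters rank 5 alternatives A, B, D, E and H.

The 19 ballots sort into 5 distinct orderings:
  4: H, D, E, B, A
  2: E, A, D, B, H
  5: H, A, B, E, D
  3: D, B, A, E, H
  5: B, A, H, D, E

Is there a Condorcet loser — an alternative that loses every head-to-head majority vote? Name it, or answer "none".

E

Pairwise majorities:
A vs B: B, 12–7.
A–D: A 12–7.
A vs E: A preferred on 5+3+5 = 13 ballots; A wins 13–6.
A vs H: 2+3+5 = 10 for A, 9 for H — A by 10–9.
B vs D: 5+5 = 10 for B, 9 for D — B by 10–9.
B vs E: 13 to 6, B.
B vs H: B, 10–9.
D vs E: 12 to 7, D.
D vs H: H, 14–5.
E–H: H 14–5.
E loses to every other alternative — it is the Condorcet loser.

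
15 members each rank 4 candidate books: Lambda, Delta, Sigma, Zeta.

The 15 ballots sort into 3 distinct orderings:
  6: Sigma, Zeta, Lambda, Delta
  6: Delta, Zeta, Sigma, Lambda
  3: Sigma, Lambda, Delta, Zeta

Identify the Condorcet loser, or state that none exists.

Head-to-head results (15 members):
Lambda vs Delta: Lambda is ranked higher on 6+3 = 9 ballots, Delta on 6. Lambda wins 9–6.
Lambda vs Sigma: 0 to 15, Sigma.
Lambda–Zeta: Zeta 12–3.
Delta vs Sigma: 6 for Delta, 9 for Sigma — Sigma by 9–6.
Delta vs Zeta: Delta, 9–6.
Sigma vs Zeta: 6+3 = 9 for Sigma, 6 for Zeta — Sigma by 9–6.
Every book wins at least one matchup (Lambda beats Delta; Delta beats Zeta; Sigma beats Lambda; Zeta beats Lambda), so there is no Condorcet loser.

none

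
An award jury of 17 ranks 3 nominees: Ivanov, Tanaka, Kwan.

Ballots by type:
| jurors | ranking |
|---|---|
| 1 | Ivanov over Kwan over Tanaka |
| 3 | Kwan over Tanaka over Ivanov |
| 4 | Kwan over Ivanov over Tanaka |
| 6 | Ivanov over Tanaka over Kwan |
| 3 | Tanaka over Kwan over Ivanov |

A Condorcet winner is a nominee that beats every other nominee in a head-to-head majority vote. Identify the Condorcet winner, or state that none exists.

Check each pair by majority over 17 ballots:
Ivanov vs Tanaka: Ivanov is ranked higher on 1+4+6 = 11 ballots, Tanaka on 6. Ivanov wins 11–6.
Ivanov–Kwan: Kwan 10–7.
Tanaka vs Kwan: Tanaka is ranked higher on 6+3 = 9 ballots, Kwan on 8. Tanaka wins 9–8.
No nominee is unbeaten: Ivanov loses to Kwan; Tanaka loses to Ivanov; Kwan loses to Tanaka. In particular Ivanov > Tanaka > Kwan > Ivanov is a majority cycle — no Condorcet winner exists.

none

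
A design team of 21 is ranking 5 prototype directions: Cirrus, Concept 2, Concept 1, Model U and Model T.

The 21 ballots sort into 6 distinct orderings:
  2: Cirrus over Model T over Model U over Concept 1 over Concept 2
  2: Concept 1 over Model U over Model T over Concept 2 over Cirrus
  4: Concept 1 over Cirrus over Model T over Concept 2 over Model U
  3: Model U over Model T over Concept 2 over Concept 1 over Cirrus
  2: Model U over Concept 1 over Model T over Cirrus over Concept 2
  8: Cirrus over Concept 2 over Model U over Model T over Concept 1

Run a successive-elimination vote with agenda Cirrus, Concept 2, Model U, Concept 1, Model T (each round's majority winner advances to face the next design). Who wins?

Round 1: Cirrus vs Concept 2 — 16–5, Cirrus advances.
Round 2: Cirrus vs Model U — 14–7, Cirrus advances.
Round 3: Cirrus vs Concept 1 — 10–11, Concept 1 advances.
Round 4: Concept 1 vs Model T — 8–13, Model T advances.
Model T survives the agenda.

Model T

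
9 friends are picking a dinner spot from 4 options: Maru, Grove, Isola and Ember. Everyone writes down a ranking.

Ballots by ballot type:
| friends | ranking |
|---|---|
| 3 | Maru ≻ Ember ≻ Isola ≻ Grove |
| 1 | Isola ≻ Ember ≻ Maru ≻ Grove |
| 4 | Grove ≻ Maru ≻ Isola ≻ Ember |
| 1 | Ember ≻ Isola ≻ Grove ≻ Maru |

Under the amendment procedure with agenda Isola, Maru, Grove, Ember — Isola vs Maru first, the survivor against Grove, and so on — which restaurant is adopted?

Ember

Round 1: Isola vs Maru — 2–7, Maru advances.
Round 2: Maru vs Grove — 4–5, Grove advances.
Round 3: Grove vs Ember — 4–5, Ember advances.
The agenda winner is Ember.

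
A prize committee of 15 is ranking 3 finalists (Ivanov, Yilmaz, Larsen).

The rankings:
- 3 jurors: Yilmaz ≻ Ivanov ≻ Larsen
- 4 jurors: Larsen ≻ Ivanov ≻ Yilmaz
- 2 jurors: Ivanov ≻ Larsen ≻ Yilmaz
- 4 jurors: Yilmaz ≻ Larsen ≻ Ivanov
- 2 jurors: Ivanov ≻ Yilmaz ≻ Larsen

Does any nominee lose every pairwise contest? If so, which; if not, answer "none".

Pairwise majorities:
Ivanov vs Yilmaz: Ivanov preferred on 4+2+2 = 8 ballots; Ivanov wins 8–7.
Ivanov vs Larsen: Ivanov is ranked higher on 3+2+2 = 7 ballots, Larsen on 8. Larsen wins 8–7.
Yilmaz vs Larsen: 9 to 6, Yilmaz.
Each nominee has at least one pairwise win (Ivanov beats Yilmaz; Yilmaz beats Larsen; Larsen beats Ivanov) — no Condorcet loser.

none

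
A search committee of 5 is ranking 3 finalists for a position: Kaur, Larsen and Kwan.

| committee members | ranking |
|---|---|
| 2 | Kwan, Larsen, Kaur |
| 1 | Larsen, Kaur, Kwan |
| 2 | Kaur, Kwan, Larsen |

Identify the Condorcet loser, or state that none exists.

Pairwise majorities:
Kaur vs Larsen: 2 for Kaur, 3 for Larsen — Larsen by 3–2.
Kaur vs Kwan: Kaur, 3–2.
Larsen vs Kwan: Larsen preferred on 1 ballot; Kwan wins 4–1.
Every candidate wins at least one matchup (Kaur beats Kwan; Larsen beats Kaur; Kwan beats Larsen), so there is no Condorcet loser.

none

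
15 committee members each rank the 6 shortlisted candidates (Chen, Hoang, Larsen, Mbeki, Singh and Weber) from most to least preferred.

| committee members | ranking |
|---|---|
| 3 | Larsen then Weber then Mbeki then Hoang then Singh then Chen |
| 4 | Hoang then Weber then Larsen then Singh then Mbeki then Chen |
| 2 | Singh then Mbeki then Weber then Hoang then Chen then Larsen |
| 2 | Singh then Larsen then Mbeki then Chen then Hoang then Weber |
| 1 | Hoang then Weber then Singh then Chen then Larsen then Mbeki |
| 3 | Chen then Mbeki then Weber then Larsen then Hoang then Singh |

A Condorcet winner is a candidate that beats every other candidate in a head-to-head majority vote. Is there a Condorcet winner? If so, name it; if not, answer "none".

Pairwise majorities:
Chen vs Hoang: 2+3 = 5 for Chen, 10 for Hoang — Hoang by 10–5.
Chen vs Larsen: Chen preferred on 2+1+3 = 6 ballots; Larsen wins 9–6.
Chen vs Mbeki: 1+3 = 4 for Chen, 11 for Mbeki — Mbeki by 11–4.
Chen vs Singh: Chen is ranked higher on 3 ballots, Singh on 12. Singh wins 12–3.
Chen vs Weber: Chen preferred on 2+3 = 5 ballots; Weber wins 10–5.
Hoang vs Larsen: Hoang is ranked higher on 4+2+1 = 7 ballots, Larsen on 8. Larsen wins 8–7.
Hoang vs Mbeki: Hoang preferred on 4+1 = 5 ballots; Mbeki wins 10–5.
Hoang vs Singh: Hoang preferred on 3+4+1+3 = 11 ballots; Hoang wins 11–4.
Hoang vs Weber: 7 to 8, Weber.
Larsen vs Mbeki: Larsen is ranked higher on 3+4+2+1 = 10 ballots, Mbeki on 5. Larsen wins 10–5.
Larsen vs Singh: Larsen preferred on 3+4+3 = 10 ballots; Larsen wins 10–5.
Larsen vs Weber: Larsen is ranked higher on 3+2 = 5 ballots, Weber on 10. Weber wins 10–5.
Mbeki vs Singh: Mbeki is ranked higher on 3+3 = 6 ballots, Singh on 9. Singh wins 9–6.
Mbeki vs Weber: Mbeki preferred on 2+2+3 = 7 ballots; Weber wins 8–7.
Singh vs Weber: Singh is ranked higher on 2+2 = 4 ballots, Weber on 11. Weber wins 11–4.
Weber wins every pairwise contest, so Weber is the Condorcet winner.

Weber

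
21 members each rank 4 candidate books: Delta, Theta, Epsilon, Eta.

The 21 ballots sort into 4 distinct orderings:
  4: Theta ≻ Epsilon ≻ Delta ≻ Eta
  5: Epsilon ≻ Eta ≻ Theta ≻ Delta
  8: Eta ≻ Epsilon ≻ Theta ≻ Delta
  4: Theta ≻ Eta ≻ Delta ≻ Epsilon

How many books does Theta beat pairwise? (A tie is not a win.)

Theta against each rival (21 members):
Theta vs Delta: Theta preferred on 4+5+8+4 = 21 ballots; Theta wins 21–0.
Theta vs Epsilon: Epsilon, 13–8.
Theta vs Eta: Eta, 13–8.
Theta beats Delta; loses to Epsilon, Eta — 1 pairwise win.

1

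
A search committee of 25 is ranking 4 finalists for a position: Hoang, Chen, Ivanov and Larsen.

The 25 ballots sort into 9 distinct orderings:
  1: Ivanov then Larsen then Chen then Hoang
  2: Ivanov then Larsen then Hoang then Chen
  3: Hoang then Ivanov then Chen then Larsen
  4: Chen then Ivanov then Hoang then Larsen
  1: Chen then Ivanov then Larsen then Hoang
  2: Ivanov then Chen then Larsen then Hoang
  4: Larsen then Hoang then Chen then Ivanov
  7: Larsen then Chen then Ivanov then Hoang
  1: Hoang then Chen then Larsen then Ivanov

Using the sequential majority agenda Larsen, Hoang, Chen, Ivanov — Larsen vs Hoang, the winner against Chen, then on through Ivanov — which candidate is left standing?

Ivanov

Round 1: Larsen vs Hoang — 17–8, Larsen advances.
Round 2: Larsen vs Chen — 14–11, Larsen advances.
Round 3: Larsen vs Ivanov — 12–13, Ivanov advances.
Ivanov survives the agenda.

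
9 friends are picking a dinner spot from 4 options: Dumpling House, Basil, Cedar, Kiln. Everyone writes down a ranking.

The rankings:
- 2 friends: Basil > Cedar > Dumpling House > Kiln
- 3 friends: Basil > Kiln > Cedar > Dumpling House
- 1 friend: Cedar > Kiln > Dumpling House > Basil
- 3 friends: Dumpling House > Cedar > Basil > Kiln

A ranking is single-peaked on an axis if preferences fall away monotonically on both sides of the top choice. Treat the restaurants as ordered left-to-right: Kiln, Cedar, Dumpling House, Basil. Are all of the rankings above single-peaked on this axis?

Axis positions: Kiln=1, Cedar=2, Dumpling House=3, Basil=4.
Cluster 1: ranking walks positions 4-2-3-1; Cedar is ranked above Dumpling House even though Dumpling House lies between Cedar and the peak Basil on the axis — preferences dip and rise again. Not single-peaked.
Cluster 2: ranking walks positions 4-1-2-3; Kiln is ranked above Dumpling House even though Dumpling House lies between Kiln and the peak Basil on the axis — preferences dip and rise again. Not single-peaked.
Cluster 3 (peak Cedar at position 2): ranking walks positions 2-1-3-4, expanding outward from the peak — single-peaked.
Cluster 4 (peak Dumpling House at position 3): ranking walks positions 3-2-4-1, expanding outward from the peak — single-peaked.
Cluster 1 violates single-peakedness, so the profile is not single-peaked on this axis.

no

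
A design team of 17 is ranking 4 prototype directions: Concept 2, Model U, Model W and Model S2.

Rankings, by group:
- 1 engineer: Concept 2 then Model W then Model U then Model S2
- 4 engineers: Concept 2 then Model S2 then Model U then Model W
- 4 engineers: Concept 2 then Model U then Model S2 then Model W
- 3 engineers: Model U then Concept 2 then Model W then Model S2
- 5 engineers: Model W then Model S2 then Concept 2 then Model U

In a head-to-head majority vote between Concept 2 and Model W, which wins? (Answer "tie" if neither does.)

Ballots ranking Concept 2 above Model W: 1 + 4 + 4 + 3 = 12.
Ballots ranking Model W above Concept 2: 17 − 12 = 5.
Concept 2 wins the head-to-head 12–5.

Concept 2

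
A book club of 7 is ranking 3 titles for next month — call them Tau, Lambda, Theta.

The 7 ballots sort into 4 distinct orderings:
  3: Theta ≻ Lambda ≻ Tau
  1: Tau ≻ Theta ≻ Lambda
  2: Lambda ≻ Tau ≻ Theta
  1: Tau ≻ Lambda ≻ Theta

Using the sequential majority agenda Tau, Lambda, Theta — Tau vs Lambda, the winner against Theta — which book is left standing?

Theta

Round 1: Tau vs Lambda — 2–5, Lambda advances.
Round 2: Lambda vs Theta — 3–4, Theta advances.
The agenda winner is Theta.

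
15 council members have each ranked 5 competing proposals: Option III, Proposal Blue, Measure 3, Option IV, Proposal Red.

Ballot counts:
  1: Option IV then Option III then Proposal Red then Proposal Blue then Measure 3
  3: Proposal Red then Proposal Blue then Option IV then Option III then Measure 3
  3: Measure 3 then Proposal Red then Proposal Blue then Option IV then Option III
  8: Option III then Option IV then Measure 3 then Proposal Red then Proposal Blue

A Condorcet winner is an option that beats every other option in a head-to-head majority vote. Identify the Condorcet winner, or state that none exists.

Head-to-head results (15 council members):
Option III vs Proposal Blue: Option III is ranked higher on 1+8 = 9 ballots, Proposal Blue on 6. Option III wins 9–6.
Option III vs Measure 3: Option III preferred on 1+3+8 = 12 ballots; Option III wins 12–3.
Option III vs Option IV: 8 for Option III, 7 for Option IV — Option III by 8–7.
Option III vs Proposal Red: Option III is ranked higher on 1+8 = 9 ballots, Proposal Red on 6. Option III wins 9–6.
Proposal Blue vs Measure 3: 1+3 = 4 for Proposal Blue, 11 for Measure 3 — Measure 3 by 11–4.
Proposal Blue vs Option IV: Proposal Blue is ranked higher on 3+3 = 6 ballots, Option IV on 9. Option IV wins 9–6.
Proposal Blue vs Proposal Red: Proposal Blue preferred on 0 ballots; Proposal Red wins 15–0.
Measure 3 vs Option IV: 3 for Measure 3, 12 for Option IV — Option IV by 12–3.
Measure 3 vs Proposal Red: 11 to 4, Measure 3.
Option IV vs Proposal Red: Option IV preferred on 1+8 = 9 ballots; Option IV wins 9–6.
Option III wins every pairwise contest, so Option III is the Condorcet winner.

Option III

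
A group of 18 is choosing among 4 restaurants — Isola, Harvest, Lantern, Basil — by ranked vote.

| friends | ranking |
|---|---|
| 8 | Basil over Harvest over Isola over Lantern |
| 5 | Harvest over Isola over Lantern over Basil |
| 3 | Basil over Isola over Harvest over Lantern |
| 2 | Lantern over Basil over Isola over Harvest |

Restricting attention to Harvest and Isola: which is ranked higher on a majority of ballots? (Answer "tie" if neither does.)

Harvest

Ballots ranking Harvest above Isola: 8 + 5 = 13.
Ballots ranking Isola above Harvest: 18 − 13 = 5.
Harvest wins the head-to-head 13–5.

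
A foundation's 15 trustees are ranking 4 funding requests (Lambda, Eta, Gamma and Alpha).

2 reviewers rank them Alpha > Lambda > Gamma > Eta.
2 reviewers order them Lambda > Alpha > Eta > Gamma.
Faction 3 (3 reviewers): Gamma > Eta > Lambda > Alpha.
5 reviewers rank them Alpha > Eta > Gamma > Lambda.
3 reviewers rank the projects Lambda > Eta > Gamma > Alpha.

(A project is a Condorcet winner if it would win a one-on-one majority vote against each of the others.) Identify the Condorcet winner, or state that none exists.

Head-to-head results (15 reviewers):
Lambda–Eta: Eta 8–7.
Lambda vs Gamma: Gamma wins 8–7.
Lambda vs Alpha: 8 to 7, Lambda.
Eta vs Gamma: Eta preferred on 2+5+3 = 10 ballots; Eta wins 10–5.
Eta vs Alpha: Alpha wins 9–6.
Gamma–Alpha: Alpha 9–6.
Every project loses at least once (Lambda loses to Eta; Eta loses to Alpha; Gamma loses to Eta; Alpha loses to Lambda). The majority relation contains the cycle Lambda → Alpha → Eta → Lambda, so there is no Condorcet winner.

none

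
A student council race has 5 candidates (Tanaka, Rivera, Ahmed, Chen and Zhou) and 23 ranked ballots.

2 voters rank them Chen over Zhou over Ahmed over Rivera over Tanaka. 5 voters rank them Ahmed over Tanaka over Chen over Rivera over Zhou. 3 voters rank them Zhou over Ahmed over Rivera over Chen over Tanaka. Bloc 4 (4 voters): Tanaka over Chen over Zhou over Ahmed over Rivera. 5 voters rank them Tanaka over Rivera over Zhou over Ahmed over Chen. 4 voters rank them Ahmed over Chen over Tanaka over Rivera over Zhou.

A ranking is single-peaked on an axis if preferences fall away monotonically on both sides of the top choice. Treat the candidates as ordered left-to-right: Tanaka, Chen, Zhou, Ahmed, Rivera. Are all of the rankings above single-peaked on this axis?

no

Axis positions: Tanaka=1, Chen=2, Zhou=3, Ahmed=4, Rivera=5.
Bloc 1 (peak Chen at position 2): ranking walks positions 2-3-4-5-1, expanding outward from the peak — single-peaked.
Bloc 2: ranking walks positions 4-1-2-5-3; Tanaka is ranked above Zhou even though Zhou lies between Tanaka and the peak Ahmed on the axis — preferences dip and rise again. Not single-peaked.
Bloc 3 (peak Zhou at position 3): ranking walks positions 3-4-5-2-1, expanding outward from the peak — single-peaked.
Bloc 4 (peak Tanaka at position 1): ranking walks positions 1-2-3-4-5, expanding outward from the peak — single-peaked.
Bloc 5: ranking walks positions 1-5-3-4-2; Rivera is ranked above Chen even though Chen lies between Rivera and the peak Tanaka on the axis — preferences dip and rise again. Not single-peaked.
Bloc 6: ranking walks positions 4-2-1-5-3; Chen is ranked above Zhou even though Zhou lies between Chen and the peak Ahmed on the axis — preferences dip and rise again. Not single-peaked.
Bloc 2 violates single-peakedness, so the profile is not single-peaked on this axis.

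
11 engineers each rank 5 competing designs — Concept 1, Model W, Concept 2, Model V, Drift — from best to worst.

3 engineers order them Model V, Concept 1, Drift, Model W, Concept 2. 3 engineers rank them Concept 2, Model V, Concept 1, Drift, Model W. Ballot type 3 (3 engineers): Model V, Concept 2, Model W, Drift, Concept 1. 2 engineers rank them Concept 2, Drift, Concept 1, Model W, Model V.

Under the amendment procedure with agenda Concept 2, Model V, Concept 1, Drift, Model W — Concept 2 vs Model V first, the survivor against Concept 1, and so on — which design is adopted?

Round 1: Concept 2 vs Model V — 5–6, Model V advances.
Round 2: Model V vs Concept 1 — 9–2, Model V advances.
Round 3: Model V vs Drift — 9–2, Model V advances.
Round 4: Model V vs Model W — 9–2, Model V advances.
Model V survives the agenda.

Model V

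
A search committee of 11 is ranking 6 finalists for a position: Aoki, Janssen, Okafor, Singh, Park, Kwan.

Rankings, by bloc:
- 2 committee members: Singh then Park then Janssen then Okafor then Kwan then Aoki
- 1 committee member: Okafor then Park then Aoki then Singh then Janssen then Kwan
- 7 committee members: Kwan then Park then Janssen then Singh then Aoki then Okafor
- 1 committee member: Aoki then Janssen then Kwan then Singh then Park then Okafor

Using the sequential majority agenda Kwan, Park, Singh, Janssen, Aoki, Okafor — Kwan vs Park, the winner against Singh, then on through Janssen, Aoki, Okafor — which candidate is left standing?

Round 1: Kwan vs Park — 8–3, Kwan advances.
Round 2: Kwan vs Singh — 8–3, Kwan advances.
Round 3: Kwan vs Janssen — 7–4, Kwan advances.
Round 4: Kwan vs Aoki — 9–2, Kwan advances.
Round 5: Kwan vs Okafor — 8–3, Kwan advances.
Kwan survives the agenda.

Kwan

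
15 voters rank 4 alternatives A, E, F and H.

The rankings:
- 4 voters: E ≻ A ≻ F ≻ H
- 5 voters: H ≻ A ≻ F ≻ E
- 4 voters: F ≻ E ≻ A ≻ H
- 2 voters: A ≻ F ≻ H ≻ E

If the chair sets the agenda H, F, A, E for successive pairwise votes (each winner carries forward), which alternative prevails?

E

Round 1: H vs F — 5–10, F advances.
Round 2: F vs A — 4–11, A advances.
Round 3: A vs E — 7–8, E advances.
E survives the agenda.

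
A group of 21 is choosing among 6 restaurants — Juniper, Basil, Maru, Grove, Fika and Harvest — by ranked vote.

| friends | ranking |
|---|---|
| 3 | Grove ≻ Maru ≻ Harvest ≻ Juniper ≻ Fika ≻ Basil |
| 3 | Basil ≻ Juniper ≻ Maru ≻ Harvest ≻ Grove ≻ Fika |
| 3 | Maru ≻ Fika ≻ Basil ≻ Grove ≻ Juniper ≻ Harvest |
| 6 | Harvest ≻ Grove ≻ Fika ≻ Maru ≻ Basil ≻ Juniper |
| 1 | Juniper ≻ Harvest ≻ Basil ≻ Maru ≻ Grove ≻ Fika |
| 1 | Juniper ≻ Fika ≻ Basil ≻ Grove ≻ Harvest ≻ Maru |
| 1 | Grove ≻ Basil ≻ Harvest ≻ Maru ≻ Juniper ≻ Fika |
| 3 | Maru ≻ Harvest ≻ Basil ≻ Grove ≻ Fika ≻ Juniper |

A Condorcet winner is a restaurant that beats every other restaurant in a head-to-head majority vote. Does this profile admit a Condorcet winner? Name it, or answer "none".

none

Check each pair by majority over 21 ballots:
Juniper vs Basil: 3+1+1 = 5 for Juniper, 16 for Basil — Basil by 16–5.
Juniper vs Maru: 5 to 16, Maru.
Juniper vs Grove: 5 to 16, Grove.
Juniper vs Fika: 9 to 12, Fika.
Juniper vs Harvest: Juniper is ranked higher on 3+3+1+1 = 8 ballots, Harvest on 13. Harvest wins 13–8.
Basil vs Maru: Basil is ranked higher on 3+1+1+1 = 6 ballots, Maru on 15. Maru wins 15–6.
Basil vs Grove: 11 to 10, Basil.
Basil vs Fika: Basil preferred on 3+1+1+3 = 8 ballots; Fika wins 13–8.
Basil vs Harvest: Basil preferred on 3+3+1+1 = 8 ballots; Harvest wins 13–8.
Maru vs Grove: Maru preferred on 3+3+1+3 = 10 ballots; Grove wins 11–10.
Maru vs Fika: 3+3+3+1+1+3 = 14 for Maru, 7 for Fika — Maru by 14–7.
Maru vs Harvest: 12 to 9, Maru.
Grove vs Fika: 3+3+6+1+1+3 = 17 for Grove, 4 for Fika — Grove by 17–4.
Grove vs Harvest: 3+3+1+1 = 8 for Grove, 13 for Harvest — Harvest by 13–8.
Fika vs Harvest: Fika is ranked higher on 3+1 = 4 ballots, Harvest on 17. Harvest wins 17–4.
No restaurant is unbeaten: Juniper loses to Basil; Basil loses to Maru; Maru loses to Grove; Grove loses to Basil; Fika loses to Maru; Harvest loses to Maru. In particular Basil beats Grove beats Maru beats Basil is a majority cycle — no Condorcet winner exists.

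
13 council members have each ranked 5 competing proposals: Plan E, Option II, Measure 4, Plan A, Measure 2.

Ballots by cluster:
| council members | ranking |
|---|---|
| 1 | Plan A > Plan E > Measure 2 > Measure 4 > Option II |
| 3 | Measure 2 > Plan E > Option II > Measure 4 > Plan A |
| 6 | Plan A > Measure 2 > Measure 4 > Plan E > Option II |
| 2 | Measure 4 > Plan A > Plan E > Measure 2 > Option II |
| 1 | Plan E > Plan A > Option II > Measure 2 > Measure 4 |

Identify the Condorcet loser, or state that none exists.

Head-to-head results (13 council members):
Plan E vs Option II: Plan E wins 13–0.
Plan E vs Measure 4: Plan E preferred on 1+3+1 = 5 ballots; Measure 4 wins 8–5.
Plan E vs Plan A: Plan A wins 9–4.
Plan E vs Measure 2: Plan E is ranked higher on 1+2+1 = 4 ballots, Measure 2 on 9. Measure 2 wins 9–4.
Option II vs Measure 4: Measure 4, 9–4.
Option II vs Plan A: Option II preferred on 3 ballots; Plan A wins 10–3.
Option II vs Measure 2: 1 for Option II, 12 for Measure 2 — Measure 2 by 12–1.
Measure 4 vs Plan A: Measure 4 is ranked higher on 3+2 = 5 ballots, Plan A on 8. Plan A wins 8–5.
Measure 4 vs Measure 2: Measure 4 is ranked higher on 2 ballots, Measure 2 on 11. Measure 2 wins 11–2.
Plan A vs Measure 2: Plan A is ranked higher on 1+6+2+1 = 10 ballots, Measure 2 on 3. Plan A wins 10–3.
Option II loses to every other option — it is the Condorcet loser.

Option II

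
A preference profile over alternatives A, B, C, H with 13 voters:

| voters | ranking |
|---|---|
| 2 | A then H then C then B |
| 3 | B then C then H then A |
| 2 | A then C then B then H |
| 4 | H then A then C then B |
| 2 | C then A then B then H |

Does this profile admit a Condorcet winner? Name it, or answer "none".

Check each pair by majority over 13 ballots:
A vs B: A is ranked higher on 2+2+4+2 = 10 ballots, B on 3. A wins 10–3.
A vs C: 2+2+4 = 8 for A, 5 for C — A by 8–5.
A vs H: 2+2+2 = 6 for A, 7 for H — H by 7–6.
B vs C: B is ranked higher on 3 ballots, C on 10. C wins 10–3.
B–H: B 7–6.
C vs H: 3+2+2 = 7 for C, 6 for H — C by 7–6.
Each alternative drops at least one matchup (A loses to H; B loses to A; C loses to A; H loses to B); the cycle A > B > H > A rules out a Condorcet winner.

none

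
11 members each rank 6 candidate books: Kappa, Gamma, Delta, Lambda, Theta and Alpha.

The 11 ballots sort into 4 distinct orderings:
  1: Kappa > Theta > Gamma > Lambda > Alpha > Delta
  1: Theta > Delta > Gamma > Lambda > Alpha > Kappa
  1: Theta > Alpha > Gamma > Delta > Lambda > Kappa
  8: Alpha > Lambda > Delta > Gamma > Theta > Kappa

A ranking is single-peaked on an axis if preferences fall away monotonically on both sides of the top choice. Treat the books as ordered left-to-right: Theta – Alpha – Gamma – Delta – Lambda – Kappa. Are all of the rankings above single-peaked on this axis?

Axis positions: Theta=1, Alpha=2, Gamma=3, Delta=4, Lambda=5, Kappa=6.
Type 1: ranking walks positions 6-1-3-5-2-4; Theta is ranked above Lambda even though Lambda lies between Theta and the peak Kappa on the axis — preferences dip and rise again. Not single-peaked.
Type 2: ranking walks positions 1-4-3-5-2-6; Delta is ranked above Alpha even though Alpha lies between Delta and the peak Theta on the axis — preferences dip and rise again. Not single-peaked.
Type 3 (peak Theta at position 1): ranking walks positions 1-2-3-4-5-6, expanding outward from the peak — single-peaked.
Type 4: ranking walks positions 2-5-4-3-1-6; Lambda is ranked above Gamma even though Gamma lies between Lambda and the peak Alpha on the axis — preferences dip and rise again. Not single-peaked.
Type 1 violates single-peakedness, so the profile is not single-peaked on this axis.

no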